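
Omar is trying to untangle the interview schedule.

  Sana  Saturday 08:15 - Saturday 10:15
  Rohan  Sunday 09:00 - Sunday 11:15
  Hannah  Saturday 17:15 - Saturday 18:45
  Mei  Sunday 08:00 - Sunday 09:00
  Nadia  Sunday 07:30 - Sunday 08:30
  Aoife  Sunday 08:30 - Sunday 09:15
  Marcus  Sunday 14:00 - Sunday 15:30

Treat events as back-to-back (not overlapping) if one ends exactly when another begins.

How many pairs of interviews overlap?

3

Sorted by start: Sana, Hannah, Nadia, Mei, Aoife, Rohan, Marcus.
Hannah starts after Sana ends — done with Sana.
Nadia starts after Hannah ends — done with Hannah.
Mei starts before Nadia ends → Nadia and Mei overlap.
Aoife starts exactly when Nadia ends (back-to-back, no overlap) — done with Nadia.
Aoife starts before Mei ends → Mei and Aoife overlap.
Rohan starts exactly when Mei ends (back-to-back, no overlap) — done with Mei.
Rohan starts before Aoife ends → Aoife and Rohan overlap.
Marcus starts after Aoife ends.
Marcus starts after Rohan ends.
Overlapping pairs: Aoife & Mei, Aoife & Rohan, Mei & Nadia — 3 in total.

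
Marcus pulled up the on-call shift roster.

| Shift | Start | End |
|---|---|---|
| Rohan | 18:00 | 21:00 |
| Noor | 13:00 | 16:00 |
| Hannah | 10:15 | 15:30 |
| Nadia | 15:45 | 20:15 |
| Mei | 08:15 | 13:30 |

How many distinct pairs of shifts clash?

Sorted by start: Mei, Hannah, Noor, Nadia, Rohan.
Hannah starts before Mei ends → Mei and Hannah overlap.
Noor starts before Mei ends → Mei and Noor overlap.
Nadia starts after Mei ends — done with Mei.
Noor starts before Hannah ends → Hannah and Noor overlap.
Nadia starts after Hannah ends — done with Hannah.
Nadia starts before Noor ends → Noor and Nadia overlap.
Rohan starts after Noor ends.
Rohan starts before Nadia ends → Nadia and Rohan overlap.
Overlapping pairs: Hannah & Mei, Hannah & Noor, Mei & Noor, Nadia & Noor, Nadia & Rohan — 5 in total.

5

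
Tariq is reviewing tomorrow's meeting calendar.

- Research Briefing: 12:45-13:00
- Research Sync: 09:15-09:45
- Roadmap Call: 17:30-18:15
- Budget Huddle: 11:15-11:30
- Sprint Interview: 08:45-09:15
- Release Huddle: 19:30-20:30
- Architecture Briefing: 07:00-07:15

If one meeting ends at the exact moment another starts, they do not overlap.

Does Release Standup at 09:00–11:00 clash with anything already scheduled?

Yes — it overlaps Research Sync, Sprint Interview

Architecture Briefing: ends 07:15 at or before Release Standup starts 09:00 → clear.
Sprint Interview: starts 08:45 before Release Standup ends 11:00, and ends 09:15 after Release Standup starts 09:00 → overlap.
Research Sync: starts 09:15 before Release Standup ends 11:00, and ends 09:45 after Release Standup starts 09:00 → overlap.
Budget Huddle: starts 11:15 at or after Release Standup ends 11:00 → clear.
Research Briefing: starts 12:45 at or after Release Standup ends 11:00 → clear.
Roadmap Call: starts 17:30 at or after Release Standup ends 11:00 → clear.
Release Huddle: starts 19:30 at or after Release Standup ends 11:00 → clear.
Release Standup overlaps Sprint Interview, Research Sync.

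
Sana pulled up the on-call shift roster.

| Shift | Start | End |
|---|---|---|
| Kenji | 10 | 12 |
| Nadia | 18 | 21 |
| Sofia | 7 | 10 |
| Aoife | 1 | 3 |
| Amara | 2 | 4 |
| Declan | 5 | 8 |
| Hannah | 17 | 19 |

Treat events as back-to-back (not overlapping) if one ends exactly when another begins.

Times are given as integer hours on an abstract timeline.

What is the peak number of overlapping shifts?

2

Sweep the timeline, counting +1 at each start and −1 at each end (ends before starts at a tie):
1 start Aoife → 1
2 start Amara → 2
3 end Aoife → 1
4 end Amara → 0
5 start Declan → 1
7 start Sofia → 2
8 end Declan → 1
10 end Sofia → 0
10 start Kenji → 1
12 end Kenji → 0
17 start Hannah → 1
18 start Nadia → 2
19 end Hannah → 1
21 end Nadia → 0
Peak is 2, at 2 (Amara, Aoife).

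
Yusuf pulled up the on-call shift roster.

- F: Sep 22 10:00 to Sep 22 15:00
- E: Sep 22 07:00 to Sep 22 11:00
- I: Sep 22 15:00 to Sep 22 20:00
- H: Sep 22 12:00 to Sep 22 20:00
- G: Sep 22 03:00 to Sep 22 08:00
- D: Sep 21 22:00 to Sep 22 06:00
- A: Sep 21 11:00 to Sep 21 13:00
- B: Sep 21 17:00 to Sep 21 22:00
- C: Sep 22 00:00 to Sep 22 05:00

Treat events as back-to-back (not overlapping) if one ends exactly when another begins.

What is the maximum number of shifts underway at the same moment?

3

Sort all start/end points and keep a running count:
Sep 21 11:00 start A → 1
Sep 21 13:00 end A → 0
Sep 21 17:00 start B → 1
Sep 21 22:00 end B → 0
Sep 21 22:00 start D → 1
Sep 22 00:00 start C → 2
Sep 22 03:00 start G → 3
Sep 22 05:00 end C → 2
Sep 22 06:00 end D → 1
Sep 22 07:00 start E → 2
Sep 22 08:00 end G → 1
Sep 22 10:00 start F → 2
Sep 22 11:00 end E → 1
Sep 22 12:00 start H → 2
Sep 22 15:00 end F → 1
Sep 22 15:00 start I → 2
Sep 22 20:00 end H → 1
Sep 22 20:00 end I → 0
Peak is 3, at Sep 22 03:00 (C, D, G).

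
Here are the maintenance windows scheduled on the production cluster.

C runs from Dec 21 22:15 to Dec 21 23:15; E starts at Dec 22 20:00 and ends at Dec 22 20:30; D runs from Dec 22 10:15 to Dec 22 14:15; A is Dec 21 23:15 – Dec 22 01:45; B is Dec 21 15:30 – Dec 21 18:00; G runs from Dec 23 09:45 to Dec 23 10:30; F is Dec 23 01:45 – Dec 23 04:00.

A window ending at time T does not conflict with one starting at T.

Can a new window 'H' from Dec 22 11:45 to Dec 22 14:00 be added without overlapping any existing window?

No — it overlaps D

B: ends Dec 21 18:00 at or before H starts Dec 22 11:45 → clear.
C: ends Dec 21 23:15 at or before H starts Dec 22 11:45 → clear.
A: ends Dec 22 01:45 at or before H starts Dec 22 11:45 → clear.
D: starts Dec 22 10:15 before H ends Dec 22 14:00, and ends Dec 22 14:15 after H starts Dec 22 11:45 → overlap.
E: starts Dec 22 20:00 at or after H ends Dec 22 14:00 → clear.
F: starts Dec 23 01:45 at or after H ends Dec 22 14:00 → clear.
G: starts Dec 23 09:45 at or after H ends Dec 22 14:00 → clear.
H overlaps D.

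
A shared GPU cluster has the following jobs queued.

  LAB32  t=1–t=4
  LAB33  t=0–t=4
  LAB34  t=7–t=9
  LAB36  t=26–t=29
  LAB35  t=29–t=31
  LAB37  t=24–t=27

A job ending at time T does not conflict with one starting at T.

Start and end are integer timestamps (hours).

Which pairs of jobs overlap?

LAB32 & LAB33, LAB36 & LAB37

Two intervals overlap when each starts before the other ends.
Sorted by start: LAB33, LAB32, LAB34, LAB37, LAB36, LAB35.
LAB32 starts before LAB33 ends → LAB33 and LAB32 overlap.
LAB34 starts after LAB33 ends, so nothing later overlaps LAB33 either.
LAB34 starts after LAB32 ends, so nothing later overlaps LAB32 either.
LAB37 starts after LAB34 ends, so nothing later overlaps LAB34 either.
LAB36 starts before LAB37 ends → LAB37 and LAB36 overlap.
LAB35 starts after LAB37 ends.
LAB35 starts exactly when LAB36 ends (back-to-back, no overlap).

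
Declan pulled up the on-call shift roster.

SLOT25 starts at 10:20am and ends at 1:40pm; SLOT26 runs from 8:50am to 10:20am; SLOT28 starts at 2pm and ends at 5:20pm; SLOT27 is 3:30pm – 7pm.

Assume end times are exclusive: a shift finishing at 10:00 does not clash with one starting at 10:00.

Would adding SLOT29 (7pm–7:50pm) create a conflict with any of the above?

SLOT26: ends 10:20am at or before SLOT29 starts 7pm → clear.
SLOT25: ends 1:40pm at or before SLOT29 starts 7pm → clear.
SLOT28: ends 5:20pm at or before SLOT29 starts 7pm → clear.
SLOT27: ends 7pm at or before SLOT29 starts 7pm → clear.

No — it doesn't clash with anything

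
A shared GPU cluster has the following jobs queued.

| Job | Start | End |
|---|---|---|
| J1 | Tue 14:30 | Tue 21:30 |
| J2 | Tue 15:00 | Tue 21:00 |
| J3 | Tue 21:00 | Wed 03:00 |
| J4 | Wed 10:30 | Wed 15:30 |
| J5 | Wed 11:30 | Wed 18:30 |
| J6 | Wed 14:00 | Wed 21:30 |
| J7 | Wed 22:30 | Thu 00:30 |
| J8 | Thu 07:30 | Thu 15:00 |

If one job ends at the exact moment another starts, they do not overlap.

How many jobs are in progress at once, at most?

3

Sort all start/end points and keep a running count:
Tue 14:30 start J1 → 1
Tue 15:00 start J2 → 2
Tue 21:00 end J2 → 1
Tue 21:00 start J3 → 2
Tue 21:30 end J1 → 1
Wed 03:00 end J3 → 0
Wed 10:30 start J4 → 1
Wed 11:30 start J5 → 2
Wed 14:00 start J6 → 3
Wed 15:30 end J4 → 2
Wed 18:30 end J5 → 1
Wed 21:30 end J6 → 0
Wed 22:30 start J7 → 1
Thu 00:30 end J7 → 0
Thu 07:30 start J8 → 1
Thu 15:00 end J8 → 0
Peak is 3, at Wed 14:00 (J4, J5, J6).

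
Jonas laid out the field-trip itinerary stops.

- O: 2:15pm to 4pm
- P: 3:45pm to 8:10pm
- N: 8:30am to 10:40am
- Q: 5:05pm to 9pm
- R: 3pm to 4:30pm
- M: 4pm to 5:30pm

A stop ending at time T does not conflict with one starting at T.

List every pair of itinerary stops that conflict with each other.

Sorted by start: N, O, R, P, M, Q.
O starts after N ends, so nothing later overlaps N either.
R starts before O ends → O and R overlap.
P starts before O ends → O and P overlap.
M starts exactly when O ends (back-to-back, no overlap), so nothing later overlaps O either.
P starts before R ends → R and P overlap.
M starts before R ends → R and M overlap.
Q starts after R ends.
M starts before P ends → P and M overlap.
Q starts before P ends → P and Q overlap.
Q starts before M ends → M and Q overlap.

M & P, M & Q, M & R, O & P, O & R, P & Q, P & R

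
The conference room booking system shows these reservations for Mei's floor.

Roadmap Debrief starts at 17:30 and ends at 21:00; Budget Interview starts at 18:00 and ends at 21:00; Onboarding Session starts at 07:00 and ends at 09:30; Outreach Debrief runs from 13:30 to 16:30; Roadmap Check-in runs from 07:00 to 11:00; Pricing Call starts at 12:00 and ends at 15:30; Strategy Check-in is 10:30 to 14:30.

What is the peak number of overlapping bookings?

3

Sweep the timeline, counting +1 at each start and −1 at each end (ends before starts at a tie):
07:00 start Onboarding Session → 1
07:00 start Roadmap Check-in → 2
09:30 end Onboarding Session → 1
10:30 start Strategy Check-in → 2
11:00 end Roadmap Check-in → 1
12:00 start Pricing Call → 2
13:30 start Outreach Debrief → 3
14:30 end Strategy Check-in → 2
15:30 end Pricing Call → 1
16:30 end Outreach Debrief → 0
17:30 start Roadmap Debrief → 1
18:00 start Budget Interview → 2
21:00 end Budget Interview → 1
21:00 end Roadmap Debrief → 0
Peak is 3, at 13:30 (Outreach Debrief, Pricing Call, Strategy Check-in).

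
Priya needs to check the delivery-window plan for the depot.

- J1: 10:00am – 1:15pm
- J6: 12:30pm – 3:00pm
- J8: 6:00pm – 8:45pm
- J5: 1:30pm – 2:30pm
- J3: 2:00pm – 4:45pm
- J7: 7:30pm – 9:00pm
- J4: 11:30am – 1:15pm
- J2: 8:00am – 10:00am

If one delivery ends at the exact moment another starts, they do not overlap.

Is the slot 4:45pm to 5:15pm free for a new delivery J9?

Yes — the slot is free

J2: ends 10:00am at or before J9 starts 4:45pm → clear.
J1: ends 1:15pm at or before J9 starts 4:45pm → clear.
J4: ends 1:15pm at or before J9 starts 4:45pm → clear.
J6: ends 3:00pm at or before J9 starts 4:45pm → clear.
J5: ends 2:30pm at or before J9 starts 4:45pm → clear.
J3: ends 4:45pm at or before J9 starts 4:45pm → clear.
J8: starts 6:00pm at or after J9 ends 5:15pm → clear.
J7: starts 7:30pm at or after J9 ends 5:15pm → clear.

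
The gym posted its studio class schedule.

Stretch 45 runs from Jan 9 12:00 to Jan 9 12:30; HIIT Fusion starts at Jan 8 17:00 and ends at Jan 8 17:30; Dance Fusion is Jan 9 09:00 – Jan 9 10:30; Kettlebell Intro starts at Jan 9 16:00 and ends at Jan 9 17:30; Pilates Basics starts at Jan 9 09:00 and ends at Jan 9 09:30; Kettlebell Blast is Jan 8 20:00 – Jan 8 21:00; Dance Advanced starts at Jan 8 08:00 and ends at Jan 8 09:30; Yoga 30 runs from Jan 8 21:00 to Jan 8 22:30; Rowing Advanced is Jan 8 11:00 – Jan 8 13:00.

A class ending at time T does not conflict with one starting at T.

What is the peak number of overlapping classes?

Walk through starts and ends in time order (an end at T is processed before a start at T):
Jan 8 08:00 start Dance Advanced → 1
Jan 8 09:30 end Dance Advanced → 0
Jan 8 11:00 start Rowing Advanced → 1
Jan 8 13:00 end Rowing Advanced → 0
Jan 8 17:00 start HIIT Fusion → 1
Jan 8 17:30 end HIIT Fusion → 0
Jan 8 20:00 start Kettlebell Blast → 1
Jan 8 21:00 end Kettlebell Blast → 0
Jan 8 21:00 start Yoga 30 → 1
Jan 8 22:30 end Yoga 30 → 0
Jan 9 09:00 start Dance Fusion → 1
Jan 9 09:00 start Pilates Basics → 2
Jan 9 09:30 end Pilates Basics → 1
Jan 9 10:30 end Dance Fusion → 0
Jan 9 12:00 start Stretch 45 → 1
Jan 9 12:30 end Stretch 45 → 0
Jan 9 16:00 start Kettlebell Intro → 1
Jan 9 17:30 end Kettlebell Intro → 0
Peak is 2, at Jan 9 09:00 (Dance Fusion, Pilates Basics).

2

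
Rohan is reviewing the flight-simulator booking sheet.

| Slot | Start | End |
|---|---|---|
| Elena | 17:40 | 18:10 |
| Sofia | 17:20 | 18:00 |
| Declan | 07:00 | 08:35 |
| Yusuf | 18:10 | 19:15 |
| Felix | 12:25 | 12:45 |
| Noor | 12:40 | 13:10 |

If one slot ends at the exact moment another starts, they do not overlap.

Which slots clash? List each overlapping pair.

Sorted by start: Declan, Felix, Noor, Sofia, Elena, Yusuf.
Felix starts after Declan ends; Declan is clear from here.
Noor starts before Felix ends → Felix and Noor overlap.
Sofia starts after Felix ends; Felix is clear from here.
Sofia starts after Noor ends; Noor is clear from here.
Elena starts before Sofia ends → Sofia and Elena overlap.
Yusuf starts after Sofia ends.
Yusuf starts exactly when Elena ends (back-to-back, no overlap).

Elena & Sofia, Felix & Noor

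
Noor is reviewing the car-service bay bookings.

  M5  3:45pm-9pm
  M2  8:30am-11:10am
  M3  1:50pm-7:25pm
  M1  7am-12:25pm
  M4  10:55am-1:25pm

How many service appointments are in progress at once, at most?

Sweep the timeline, counting +1 at each start and −1 at each end (ends before starts at a tie):
7am start M1 → 1
8:30am start M2 → 2
10:55am start M4 → 3
11:10am end M2 → 2
12:25pm end M1 → 1
1:25pm end M4 → 0
1:50pm start M3 → 1
3:45pm start M5 → 2
7:25pm end M3 → 1
9pm end M5 → 0
Peak is 3, at 10:55am (M1, M2, M4).

3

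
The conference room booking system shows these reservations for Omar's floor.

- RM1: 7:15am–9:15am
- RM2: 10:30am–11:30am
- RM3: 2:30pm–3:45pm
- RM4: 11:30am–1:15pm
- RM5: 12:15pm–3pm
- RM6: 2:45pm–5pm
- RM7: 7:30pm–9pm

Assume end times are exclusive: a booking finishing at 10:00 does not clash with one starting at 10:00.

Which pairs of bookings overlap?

RM3 & RM5, RM3 & RM6, RM4 & RM5, RM5 & RM6

Two intervals overlap when each starts before the other ends.
Sorted by start: RM1, RM2, RM4, RM5, RM3, RM6, RM7.
RM2 starts after RM1 ends — done with RM1.
RM4 starts exactly when RM2 ends (back-to-back, no overlap) — done with RM2.
RM5 starts before RM4 ends → RM4 and RM5 overlap.
RM3 starts after RM4 ends — done with RM4.
RM3 starts before RM5 ends → RM5 and RM3 overlap.
RM6 starts before RM5 ends → RM5 and RM6 overlap.
RM7 starts after RM5 ends.
RM6 starts before RM3 ends → RM3 and RM6 overlap.
RM7 starts after RM3 ends.
RM7 starts after RM6 ends.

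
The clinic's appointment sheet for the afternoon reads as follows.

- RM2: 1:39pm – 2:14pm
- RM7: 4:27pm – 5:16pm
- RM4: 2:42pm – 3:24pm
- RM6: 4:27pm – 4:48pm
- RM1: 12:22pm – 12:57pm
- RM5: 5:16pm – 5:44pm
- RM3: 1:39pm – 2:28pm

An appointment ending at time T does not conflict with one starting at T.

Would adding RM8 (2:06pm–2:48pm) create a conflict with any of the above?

Yes — it overlaps RM2, RM3, RM4

RM1: ends 12:57pm at or before RM8 starts 2:06pm → clear.
RM2: starts 1:39pm before RM8 ends 2:48pm, and ends 2:14pm after RM8 starts 2:06pm → overlap.
RM3: starts 1:39pm before RM8 ends 2:48pm, and ends 2:28pm after RM8 starts 2:06pm → overlap.
RM4: starts 2:42pm before RM8 ends 2:48pm, and ends 3:24pm after RM8 starts 2:06pm → overlap.
RM6: starts 4:27pm at or after RM8 ends 2:48pm → clear.
RM7: starts 4:27pm at or after RM8 ends 2:48pm → clear.
RM5: starts 5:16pm at or after RM8 ends 2:48pm → clear.
RM8 overlaps RM2, RM3, RM4.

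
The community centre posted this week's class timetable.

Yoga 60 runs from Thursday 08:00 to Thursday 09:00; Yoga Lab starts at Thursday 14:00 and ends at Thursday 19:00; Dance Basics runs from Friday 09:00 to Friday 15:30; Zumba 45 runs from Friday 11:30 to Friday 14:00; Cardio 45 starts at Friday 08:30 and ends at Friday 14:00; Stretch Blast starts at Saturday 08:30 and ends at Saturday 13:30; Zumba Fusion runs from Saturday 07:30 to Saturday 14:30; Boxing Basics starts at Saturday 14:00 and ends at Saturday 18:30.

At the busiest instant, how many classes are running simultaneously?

3

Sort all start/end points and keep a running count:
Thursday 08:00 start Yoga 60 → 1
Thursday 09:00 end Yoga 60 → 0
Thursday 14:00 start Yoga Lab → 1
Thursday 19:00 end Yoga Lab → 0
Friday 08:30 start Cardio 45 → 1
Friday 09:00 start Dance Basics → 2
Friday 11:30 start Zumba 45 → 3
Friday 14:00 end Cardio 45 → 2
Friday 14:00 end Zumba 45 → 1
Friday 15:30 end Dance Basics → 0
Saturday 07:30 start Zumba Fusion → 1
Saturday 08:30 start Stretch Blast → 2
Saturday 13:30 end Stretch Blast → 1
Saturday 14:00 start Boxing Basics → 2
Saturday 14:30 end Zumba Fusion → 1
Saturday 18:30 end Boxing Basics → 0
Peak is 3, at Friday 11:30 (Cardio 45, Dance Basics, Zumba 45).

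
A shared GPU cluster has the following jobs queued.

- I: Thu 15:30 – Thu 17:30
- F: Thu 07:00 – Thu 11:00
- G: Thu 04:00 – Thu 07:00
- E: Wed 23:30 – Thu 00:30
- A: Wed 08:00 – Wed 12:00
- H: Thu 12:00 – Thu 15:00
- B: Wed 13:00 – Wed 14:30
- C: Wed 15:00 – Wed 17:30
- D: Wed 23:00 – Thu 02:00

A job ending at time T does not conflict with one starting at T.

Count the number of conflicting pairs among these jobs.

Sorted by start: A, B, C, D, E, G, F, H, I.
B starts after A ends; A is clear from here.
C starts after B ends; B is clear from here.
D starts after C ends; C is clear from here.
E starts before D ends → D and E overlap.
G starts after D ends; D is clear from here.
G starts after E ends; E is clear from here.
F starts exactly when G ends (back-to-back, no overlap); G is clear from here.
H starts after F ends; F is clear from here.
I starts after H ends.
Overlapping pairs: D & E — 1 in total.

1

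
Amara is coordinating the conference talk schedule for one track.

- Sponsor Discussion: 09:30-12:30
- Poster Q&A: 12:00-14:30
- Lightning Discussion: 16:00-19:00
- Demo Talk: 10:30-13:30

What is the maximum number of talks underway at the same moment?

Sort all start/end points and keep a running count:
09:30 start Sponsor Discussion → 1
10:30 start Demo Talk → 2
12:00 start Poster Q&A → 3
12:30 end Sponsor Discussion → 2
13:30 end Demo Talk → 1
14:30 end Poster Q&A → 0
16:00 start Lightning Discussion → 1
19:00 end Lightning Discussion → 0
Peak is 3, at 12:00 (Demo Talk, Poster Q&A, Sponsor Discussion).

3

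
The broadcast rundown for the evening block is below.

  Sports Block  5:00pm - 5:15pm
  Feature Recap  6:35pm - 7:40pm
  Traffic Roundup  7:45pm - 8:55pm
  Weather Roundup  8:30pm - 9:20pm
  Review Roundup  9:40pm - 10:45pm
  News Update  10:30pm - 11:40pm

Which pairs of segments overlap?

News Update & Review Roundup, Traffic Roundup & Weather Roundup

Check each pair: they overlap iff neither finishes before the other starts.
Sorted by start: Sports Block, Feature Recap, Traffic Roundup, Weather Roundup, Review Roundup, News Update.
Feature Recap starts after Sports Block ends; Sports Block is clear from here.
Traffic Roundup starts after Feature Recap ends; Feature Recap is clear from here.
Weather Roundup starts before Traffic Roundup ends → Traffic Roundup and Weather Roundup overlap.
Review Roundup starts after Traffic Roundup ends; Traffic Roundup is clear from here.
Review Roundup starts after Weather Roundup ends; Weather Roundup is clear from here.
News Update starts before Review Roundup ends → Review Roundup and News Update overlap.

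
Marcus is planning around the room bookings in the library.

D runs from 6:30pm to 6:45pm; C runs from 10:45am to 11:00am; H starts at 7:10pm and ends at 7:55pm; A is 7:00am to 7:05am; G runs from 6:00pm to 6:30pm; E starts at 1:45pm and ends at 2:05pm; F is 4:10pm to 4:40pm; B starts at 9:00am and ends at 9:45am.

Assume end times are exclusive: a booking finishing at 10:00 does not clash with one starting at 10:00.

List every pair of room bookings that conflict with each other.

Sorted by start: A, B, C, E, F, G, D, H.
B starts after A ends — done with A.
C starts after B ends — done with B.
E starts after C ends — done with C.
F starts after E ends — done with E.
G starts after F ends — done with F.
D starts exactly when G ends (back-to-back, no overlap) — done with G.
H starts after D ends.

no overlapping pairs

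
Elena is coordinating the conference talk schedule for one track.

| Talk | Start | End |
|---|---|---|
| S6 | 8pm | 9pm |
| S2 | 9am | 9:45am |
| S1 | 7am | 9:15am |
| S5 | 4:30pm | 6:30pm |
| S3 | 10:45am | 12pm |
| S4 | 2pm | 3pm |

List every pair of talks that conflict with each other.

S1 & S2

Sorted by start: S1, S2, S3, S4, S5, S6.
S2 starts before S1 ends → S1 and S2 overlap.
S3 starts after S1 ends, so nothing later overlaps S1 either.
S3 starts after S2 ends, so nothing later overlaps S2 either.
S4 starts after S3 ends, so nothing later overlaps S3 either.
S5 starts after S4 ends, so nothing later overlaps S4 either.
S6 starts after S5 ends.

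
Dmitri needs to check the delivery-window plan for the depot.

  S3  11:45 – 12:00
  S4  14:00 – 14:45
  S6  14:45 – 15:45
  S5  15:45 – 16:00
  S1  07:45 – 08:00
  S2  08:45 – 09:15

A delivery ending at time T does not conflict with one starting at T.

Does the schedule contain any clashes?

Sorted by start: S1, S2, S3, S4, S6, S5.
S2 starts after S1 ends; S1 is clear from here.
S3 starts after S2 ends; S2 is clear from here.
S4 starts after S3 ends; S3 is clear from here.
S6 starts exactly when S4 ends (back-to-back, no overlap); S4 is clear from here.
S5 starts exactly when S6 ends (back-to-back, no overlap).
Every pair is clear; the schedule has no overlaps.

No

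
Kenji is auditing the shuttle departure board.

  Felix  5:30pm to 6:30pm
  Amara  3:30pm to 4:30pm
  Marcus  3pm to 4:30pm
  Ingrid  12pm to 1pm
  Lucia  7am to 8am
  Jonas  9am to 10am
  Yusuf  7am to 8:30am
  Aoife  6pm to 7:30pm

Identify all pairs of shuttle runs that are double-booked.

Two intervals overlap when each starts before the other ends.
Sorted by start: Lucia, Yusuf, Jonas, Ingrid, Marcus, Amara, Felix, Aoife.
Yusuf starts before Lucia ends → Lucia and Yusuf overlap.
Jonas starts after Lucia ends; Lucia is clear from here.
Jonas starts after Yusuf ends; Yusuf is clear from here.
Ingrid starts after Jonas ends; Jonas is clear from here.
Marcus starts after Ingrid ends; Ingrid is clear from here.
Amara starts before Marcus ends → Marcus and Amara overlap.
Felix starts after Marcus ends; Marcus is clear from here.
Felix starts after Amara ends; Amara is clear from here.
Aoife starts before Felix ends → Felix and Aoife overlap.

Amara & Marcus, Aoife & Felix, Lucia & Yusuf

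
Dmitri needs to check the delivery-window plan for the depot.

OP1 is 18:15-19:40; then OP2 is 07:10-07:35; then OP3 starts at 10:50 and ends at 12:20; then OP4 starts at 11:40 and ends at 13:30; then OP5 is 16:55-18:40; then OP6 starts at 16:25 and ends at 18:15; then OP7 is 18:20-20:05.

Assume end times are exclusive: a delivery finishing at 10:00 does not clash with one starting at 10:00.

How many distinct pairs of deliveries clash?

5

Check each pair: they overlap iff neither finishes before the other starts.
Sorted by start: OP2, OP3, OP4, OP6, OP5, OP1, OP7.
OP3 starts after OP2 ends, so nothing later overlaps OP2 either.
OP4 starts before OP3 ends → OP3 and OP4 overlap.
OP6 starts after OP3 ends, so nothing later overlaps OP3 either.
OP6 starts after OP4 ends, so nothing later overlaps OP4 either.
OP5 starts before OP6 ends → OP6 and OP5 overlap.
OP1 starts exactly when OP6 ends (back-to-back, no overlap), so nothing later overlaps OP6 either.
OP1 starts before OP5 ends → OP5 and OP1 overlap.
OP7 starts before OP5 ends → OP5 and OP7 overlap.
OP7 starts before OP1 ends → OP1 and OP7 overlap.
Overlapping pairs: OP1 & OP5, OP1 & OP7, OP3 & OP4, OP5 & OP6, OP5 & OP7 — 5 in total.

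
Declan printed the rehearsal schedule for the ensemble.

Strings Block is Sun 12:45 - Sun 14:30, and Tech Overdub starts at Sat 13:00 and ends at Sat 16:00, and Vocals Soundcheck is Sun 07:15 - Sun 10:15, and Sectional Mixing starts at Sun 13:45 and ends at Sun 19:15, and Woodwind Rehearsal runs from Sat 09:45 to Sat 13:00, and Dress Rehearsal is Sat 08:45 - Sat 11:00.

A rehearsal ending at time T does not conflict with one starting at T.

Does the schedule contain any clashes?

Sorted by start: Dress Rehearsal, Woodwind Rehearsal, Tech Overdub, Vocals Soundcheck, Strings Block, Sectional Mixing.
Woodwind Rehearsal starts before Dress Rehearsal ends → Dress Rehearsal and Woodwind Rehearsal overlap.
That's a conflict, so the schedule is not conflict-free.

Yes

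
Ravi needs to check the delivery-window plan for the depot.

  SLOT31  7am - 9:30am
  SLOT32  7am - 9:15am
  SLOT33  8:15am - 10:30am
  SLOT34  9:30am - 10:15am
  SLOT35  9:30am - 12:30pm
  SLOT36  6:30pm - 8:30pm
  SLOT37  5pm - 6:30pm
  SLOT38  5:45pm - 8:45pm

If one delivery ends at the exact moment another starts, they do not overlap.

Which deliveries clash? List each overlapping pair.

SLOT31 & SLOT32, SLOT31 & SLOT33, SLOT32 & SLOT33, SLOT33 & SLOT34, SLOT33 & SLOT35, SLOT34 & SLOT35, SLOT36 & SLOT38, SLOT37 & SLOT38

Two intervals overlap when each starts before the other ends.
Sorted by start: SLOT31, SLOT32, SLOT33, SLOT34, SLOT35, SLOT37, SLOT38, SLOT36.
SLOT32 starts before SLOT31 ends → SLOT31 and SLOT32 overlap.
SLOT33 starts before SLOT31 ends → SLOT31 and SLOT33 overlap.
SLOT34 starts exactly when SLOT31 ends (back-to-back, no overlap), so nothing later overlaps SLOT31 either.
SLOT33 starts before SLOT32 ends → SLOT32 and SLOT33 overlap.
SLOT34 starts after SLOT32 ends, so nothing later overlaps SLOT32 either.
SLOT34 starts before SLOT33 ends → SLOT33 and SLOT34 overlap.
SLOT35 starts before SLOT33 ends → SLOT33 and SLOT35 overlap.
SLOT37 starts after SLOT33 ends, so nothing later overlaps SLOT33 either.
SLOT35 starts before SLOT34 ends → SLOT34 and SLOT35 overlap.
SLOT37 starts after SLOT34 ends, so nothing later overlaps SLOT34 either.
SLOT37 starts after SLOT35 ends, so nothing later overlaps SLOT35 either.
SLOT38 starts before SLOT37 ends → SLOT37 and SLOT38 overlap.
SLOT36 starts exactly when SLOT37 ends (back-to-back, no overlap).
SLOT36 starts before SLOT38 ends → SLOT38 and SLOT36 overlap.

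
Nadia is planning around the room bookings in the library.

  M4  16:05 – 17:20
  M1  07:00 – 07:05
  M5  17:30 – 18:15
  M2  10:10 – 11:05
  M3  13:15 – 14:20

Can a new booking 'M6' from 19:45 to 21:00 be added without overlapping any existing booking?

Yes — the slot is free

M1: ends 07:05 at or before M6 starts 19:45 → clear.
M2: ends 11:05 at or before M6 starts 19:45 → clear.
M3: ends 14:20 at or before M6 starts 19:45 → clear.
M4: ends 17:20 at or before M6 starts 19:45 → clear.
M5: ends 18:15 at or before M6 starts 19:45 → clear.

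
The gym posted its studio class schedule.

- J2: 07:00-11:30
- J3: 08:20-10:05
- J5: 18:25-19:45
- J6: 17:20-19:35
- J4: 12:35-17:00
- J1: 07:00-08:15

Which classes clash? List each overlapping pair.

Sorted by start: J1, J2, J3, J4, J6, J5.
J2 starts before J1 ends → J1 and J2 overlap.
J3 starts after J1 ends, so nothing later overlaps J1 either.
J3 starts before J2 ends → J2 and J3 overlap.
J4 starts after J2 ends, so nothing later overlaps J2 either.
J4 starts after J3 ends, so nothing later overlaps J3 either.
J6 starts after J4 ends, so nothing later overlaps J4 either.
J5 starts before J6 ends → J6 and J5 overlap.

J1 & J2, J2 & J3, J5 & J6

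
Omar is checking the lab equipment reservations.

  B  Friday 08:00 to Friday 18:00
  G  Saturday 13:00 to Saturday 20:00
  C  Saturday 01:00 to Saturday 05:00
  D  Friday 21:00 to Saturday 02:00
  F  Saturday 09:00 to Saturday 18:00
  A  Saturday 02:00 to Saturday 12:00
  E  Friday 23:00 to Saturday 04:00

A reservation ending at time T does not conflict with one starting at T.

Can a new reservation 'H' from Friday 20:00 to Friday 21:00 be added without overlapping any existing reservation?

B: ends Friday 18:00 at or before H starts Friday 20:00 → clear.
D: starts Friday 21:00 at or after H ends Friday 21:00 → clear.
E: starts Friday 23:00 at or after H ends Friday 21:00 → clear.
C: starts Saturday 01:00 at or after H ends Friday 21:00 → clear.
A: starts Saturday 02:00 at or after H ends Friday 21:00 → clear.
F: starts Saturday 09:00 at or after H ends Friday 21:00 → clear.
G: starts Saturday 13:00 at or after H ends Friday 21:00 → clear.

Yes — the slot is free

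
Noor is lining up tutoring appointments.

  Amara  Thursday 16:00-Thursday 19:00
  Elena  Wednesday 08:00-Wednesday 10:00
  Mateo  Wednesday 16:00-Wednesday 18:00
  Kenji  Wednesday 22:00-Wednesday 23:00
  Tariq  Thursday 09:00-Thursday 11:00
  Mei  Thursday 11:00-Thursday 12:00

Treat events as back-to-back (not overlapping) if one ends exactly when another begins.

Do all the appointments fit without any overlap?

Sorted by start: Elena, Mateo, Kenji, Tariq, Mei, Amara.
Mateo starts after Elena ends, so Elena has no further overlaps.
Kenji starts after Mateo ends, so Mateo has no further overlaps.
Tariq starts after Kenji ends, so Kenji has no further overlaps.
Mei starts exactly when Tariq ends (back-to-back, no overlap), so Tariq has no further overlaps.
Amara starts after Mei ends.
Every pair is clear; the schedule has no overlaps.

Yes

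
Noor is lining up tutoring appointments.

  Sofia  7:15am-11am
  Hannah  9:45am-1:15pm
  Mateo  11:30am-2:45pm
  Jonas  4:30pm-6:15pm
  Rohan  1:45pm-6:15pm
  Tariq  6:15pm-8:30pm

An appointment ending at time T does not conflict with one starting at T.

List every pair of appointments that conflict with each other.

Hannah & Mateo, Hannah & Sofia, Jonas & Rohan, Mateo & Rohan

Check each pair: they overlap iff neither finishes before the other starts.
Sorted by start: Sofia, Hannah, Mateo, Rohan, Jonas, Tariq.
Hannah starts before Sofia ends → Sofia and Hannah overlap.
Mateo starts after Sofia ends; Sofia is clear from here.
Mateo starts before Hannah ends → Hannah and Mateo overlap.
Rohan starts after Hannah ends; Hannah is clear from here.
Rohan starts before Mateo ends → Mateo and Rohan overlap.
Jonas starts after Mateo ends; Mateo is clear from here.
Jonas starts before Rohan ends → Rohan and Jonas overlap.
Tariq starts exactly when Rohan ends (back-to-back, no overlap).
Tariq starts exactly when Jonas ends (back-to-back, no overlap).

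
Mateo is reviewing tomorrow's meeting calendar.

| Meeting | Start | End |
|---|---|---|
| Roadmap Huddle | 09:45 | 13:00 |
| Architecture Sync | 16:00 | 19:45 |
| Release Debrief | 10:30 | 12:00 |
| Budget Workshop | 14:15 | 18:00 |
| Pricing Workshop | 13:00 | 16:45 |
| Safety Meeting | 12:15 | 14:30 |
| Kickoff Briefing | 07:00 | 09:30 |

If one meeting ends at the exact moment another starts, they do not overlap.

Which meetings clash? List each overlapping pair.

Sorted by start: Kickoff Briefing, Roadmap Huddle, Release Debrief, Safety Meeting, Pricing Workshop, Budget Workshop, Architecture Sync.
Roadmap Huddle starts after Kickoff Briefing ends — done with Kickoff Briefing.
Release Debrief starts before Roadmap Huddle ends → Roadmap Huddle and Release Debrief overlap.
Safety Meeting starts before Roadmap Huddle ends → Roadmap Huddle and Safety Meeting overlap.
Pricing Workshop starts exactly when Roadmap Huddle ends (back-to-back, no overlap) — done with Roadmap Huddle.
Safety Meeting starts after Release Debrief ends — done with Release Debrief.
Pricing Workshop starts before Safety Meeting ends → Safety Meeting and Pricing Workshop overlap.
Budget Workshop starts before Safety Meeting ends → Safety Meeting and Budget Workshop overlap.
Architecture Sync starts after Safety Meeting ends.
Budget Workshop starts before Pricing Workshop ends → Pricing Workshop and Budget Workshop overlap.
Architecture Sync starts before Pricing Workshop ends → Pricing Workshop and Architecture Sync overlap.
Architecture Sync starts before Budget Workshop ends → Budget Workshop and Architecture Sync overlap.

Architecture Sync & Budget Workshop, Architecture Sync & Pricing Workshop, Budget Workshop & Pricing Workshop, Budget Workshop & Safety Meeting, Pricing Workshop & Safety Meeting, Release Debrief & Roadmap Huddle, Roadmap Huddle & Safety Meeting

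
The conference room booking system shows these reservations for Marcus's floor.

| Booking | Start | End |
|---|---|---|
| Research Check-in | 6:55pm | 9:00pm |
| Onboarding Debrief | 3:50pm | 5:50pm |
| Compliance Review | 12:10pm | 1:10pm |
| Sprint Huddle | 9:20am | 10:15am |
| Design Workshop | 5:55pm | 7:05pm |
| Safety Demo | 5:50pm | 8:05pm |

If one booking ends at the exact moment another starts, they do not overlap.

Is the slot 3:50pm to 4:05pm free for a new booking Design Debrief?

No — it overlaps Onboarding Debrief

Sprint Huddle: ends 10:15am at or before Design Debrief starts 3:50pm → clear.
Compliance Review: ends 1:10pm at or before Design Debrief starts 3:50pm → clear.
Onboarding Debrief: starts 3:50pm before Design Debrief ends 4:05pm, and ends 5:50pm after Design Debrief starts 3:50pm → overlap.
Safety Demo: starts 5:50pm at or after Design Debrief ends 4:05pm → clear.
Design Workshop: starts 5:55pm at or after Design Debrief ends 4:05pm → clear.
Research Check-in: starts 6:55pm at or after Design Debrief ends 4:05pm → clear.
Design Debrief overlaps Onboarding Debrief.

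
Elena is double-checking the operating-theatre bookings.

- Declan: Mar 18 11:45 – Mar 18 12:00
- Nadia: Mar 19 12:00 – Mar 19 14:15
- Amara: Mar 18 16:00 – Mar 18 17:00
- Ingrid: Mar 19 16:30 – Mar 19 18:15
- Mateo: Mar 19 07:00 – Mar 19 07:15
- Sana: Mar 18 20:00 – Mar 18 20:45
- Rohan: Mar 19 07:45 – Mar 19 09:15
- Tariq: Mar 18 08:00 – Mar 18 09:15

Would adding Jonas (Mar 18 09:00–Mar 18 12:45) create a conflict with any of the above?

Tariq: starts Mar 18 08:00 before Jonas ends Mar 18 12:45, and ends Mar 18 09:15 after Jonas starts Mar 18 09:00 → overlap.
Declan: starts Mar 18 11:45 before Jonas ends Mar 18 12:45, and ends Mar 18 12:00 after Jonas starts Mar 18 09:00 → overlap.
Amara: starts Mar 18 16:00 at or after Jonas ends Mar 18 12:45 → clear.
Sana: starts Mar 18 20:00 at or after Jonas ends Mar 18 12:45 → clear.
Mateo: starts Mar 19 07:00 at or after Jonas ends Mar 18 12:45 → clear.
Rohan: starts Mar 19 07:45 at or after Jonas ends Mar 18 12:45 → clear.
Nadia: starts Mar 19 12:00 at or after Jonas ends Mar 18 12:45 → clear.
Ingrid: starts Mar 19 16:30 at or after Jonas ends Mar 18 12:45 → clear.
Jonas overlaps Tariq, Declan.

Yes — it overlaps Declan, Tariq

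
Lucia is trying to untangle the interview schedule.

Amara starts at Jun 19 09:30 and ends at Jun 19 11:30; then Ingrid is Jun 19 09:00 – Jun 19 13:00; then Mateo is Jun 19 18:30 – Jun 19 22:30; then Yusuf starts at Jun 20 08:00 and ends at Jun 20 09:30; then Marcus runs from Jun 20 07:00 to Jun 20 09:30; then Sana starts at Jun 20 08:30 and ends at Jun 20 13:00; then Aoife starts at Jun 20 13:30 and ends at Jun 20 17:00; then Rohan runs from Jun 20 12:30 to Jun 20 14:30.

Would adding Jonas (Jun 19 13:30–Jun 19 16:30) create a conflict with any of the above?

No — it doesn't clash with anything

Ingrid: ends Jun 19 13:00 at or before Jonas starts Jun 19 13:30 → clear.
Amara: ends Jun 19 11:30 at or before Jonas starts Jun 19 13:30 → clear.
Mateo: starts Jun 19 18:30 at or after Jonas ends Jun 19 16:30 → clear.
Marcus: starts Jun 20 07:00 at or after Jonas ends Jun 19 16:30 → clear.
Yusuf: starts Jun 20 08:00 at or after Jonas ends Jun 19 16:30 → clear.
Sana: starts Jun 20 08:30 at or after Jonas ends Jun 19 16:30 → clear.
Rohan: starts Jun 20 12:30 at or after Jonas ends Jun 19 16:30 → clear.
Aoife: starts Jun 20 13:30 at or after Jonas ends Jun 19 16:30 → clear.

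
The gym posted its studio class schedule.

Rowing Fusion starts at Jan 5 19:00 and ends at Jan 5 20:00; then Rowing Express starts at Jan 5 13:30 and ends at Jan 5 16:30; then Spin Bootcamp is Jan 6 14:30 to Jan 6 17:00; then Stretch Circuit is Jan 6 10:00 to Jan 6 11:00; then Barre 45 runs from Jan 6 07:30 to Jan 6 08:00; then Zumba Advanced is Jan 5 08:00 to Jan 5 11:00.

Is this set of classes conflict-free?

Check each pair: they overlap iff neither finishes before the other starts.
Sorted by start: Zumba Advanced, Rowing Express, Rowing Fusion, Barre 45, Stretch Circuit, Spin Bootcamp.
Rowing Express starts after Zumba Advanced ends, so Zumba Advanced has no further overlaps.
Rowing Fusion starts after Rowing Express ends, so Rowing Express has no further overlaps.
Barre 45 starts after Rowing Fusion ends, so Rowing Fusion has no further overlaps.
Stretch Circuit starts after Barre 45 ends, so Barre 45 has no further overlaps.
Spin Bootcamp starts after Stretch Circuit ends.
Every pair is clear; the schedule has no overlaps.

Yes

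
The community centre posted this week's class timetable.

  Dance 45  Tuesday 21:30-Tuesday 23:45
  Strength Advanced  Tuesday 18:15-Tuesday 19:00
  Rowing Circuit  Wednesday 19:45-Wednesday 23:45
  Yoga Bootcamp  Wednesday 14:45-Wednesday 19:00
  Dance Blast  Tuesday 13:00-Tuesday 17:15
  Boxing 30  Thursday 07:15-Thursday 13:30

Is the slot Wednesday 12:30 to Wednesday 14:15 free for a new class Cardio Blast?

Dance Blast: ends Tuesday 17:15 at or before Cardio Blast starts Wednesday 12:30 → clear.
Strength Advanced: ends Tuesday 19:00 at or before Cardio Blast starts Wednesday 12:30 → clear.
Dance 45: ends Tuesday 23:45 at or before Cardio Blast starts Wednesday 12:30 → clear.
Yoga Bootcamp: starts Wednesday 14:45 at or after Cardio Blast ends Wednesday 14:15 → clear.
Rowing Circuit: starts Wednesday 19:45 at or after Cardio Blast ends Wednesday 14:15 → clear.
Boxing 30: starts Thursday 07:15 at or after Cardio Blast ends Wednesday 14:15 → clear.

Yes — the slot is free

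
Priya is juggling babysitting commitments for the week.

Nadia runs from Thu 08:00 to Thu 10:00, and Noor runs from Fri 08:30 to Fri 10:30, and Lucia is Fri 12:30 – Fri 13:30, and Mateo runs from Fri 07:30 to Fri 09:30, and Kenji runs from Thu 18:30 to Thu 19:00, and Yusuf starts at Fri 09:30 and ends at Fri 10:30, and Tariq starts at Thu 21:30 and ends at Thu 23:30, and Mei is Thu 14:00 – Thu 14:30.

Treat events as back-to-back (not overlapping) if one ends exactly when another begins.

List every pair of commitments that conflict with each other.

Mateo & Noor, Noor & Yusuf

Sorted by start: Nadia, Mei, Kenji, Tariq, Mateo, Noor, Yusuf, Lucia.
Mei starts after Nadia ends; Nadia is clear from here.
Kenji starts after Mei ends; Mei is clear from here.
Tariq starts after Kenji ends; Kenji is clear from here.
Mateo starts after Tariq ends; Tariq is clear from here.
Noor starts before Mateo ends → Mateo and Noor overlap.
Yusuf starts exactly when Mateo ends (back-to-back, no overlap); Mateo is clear from here.
Yusuf starts before Noor ends → Noor and Yusuf overlap.
Lucia starts after Noor ends.
Lucia starts after Yusuf ends.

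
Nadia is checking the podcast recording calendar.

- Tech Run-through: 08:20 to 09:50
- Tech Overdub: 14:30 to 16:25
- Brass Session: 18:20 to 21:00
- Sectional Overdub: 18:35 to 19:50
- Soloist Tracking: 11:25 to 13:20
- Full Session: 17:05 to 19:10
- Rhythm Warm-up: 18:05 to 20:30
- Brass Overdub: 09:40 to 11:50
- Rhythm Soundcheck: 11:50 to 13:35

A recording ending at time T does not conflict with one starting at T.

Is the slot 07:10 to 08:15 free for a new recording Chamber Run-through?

Yes — the slot is free

Tech Run-through: starts 08:20 at or after Chamber Run-through ends 08:15 → clear.
Brass Overdub: starts 09:40 at or after Chamber Run-through ends 08:15 → clear.
Soloist Tracking: starts 11:25 at or after Chamber Run-through ends 08:15 → clear.
Rhythm Soundcheck: starts 11:50 at or after Chamber Run-through ends 08:15 → clear.
Tech Overdub: starts 14:30 at or after Chamber Run-through ends 08:15 → clear.
Full Session: starts 17:05 at or after Chamber Run-through ends 08:15 → clear.
Rhythm Warm-up: starts 18:05 at or after Chamber Run-through ends 08:15 → clear.
Brass Session: starts 18:20 at or after Chamber Run-through ends 08:15 → clear.
Sectional Overdub: starts 18:35 at or after Chamber Run-through ends 08:15 → clear.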